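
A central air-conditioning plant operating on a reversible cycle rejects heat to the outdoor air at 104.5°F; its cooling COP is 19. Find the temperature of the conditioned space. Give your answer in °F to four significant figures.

For a Carnot refrigerator COP_R = T_C/(T_H − T_C), so T_C = COP·T_H/(1 + COP).
With T_H = 313.43 K, T_C = 19 × 313.43/20.00 = 297.76 K.
Converting, 297.76 K = 76.29°F.

76.29 °F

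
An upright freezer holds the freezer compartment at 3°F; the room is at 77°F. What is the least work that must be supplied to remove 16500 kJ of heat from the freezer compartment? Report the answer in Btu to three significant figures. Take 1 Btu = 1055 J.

In absolute terms T_C = 257.04 K and T_H = 298.15 K, so ΔT = 41.11 K.
The reversible limit is COP_R = T_C/ΔT = 6.252, so W_min = Q_C/COP = Q_C·ΔT/T_C.
W_min = 16500 × 41.11/257.04 = 2639 kJ = 2501 Btu.

2500 Btu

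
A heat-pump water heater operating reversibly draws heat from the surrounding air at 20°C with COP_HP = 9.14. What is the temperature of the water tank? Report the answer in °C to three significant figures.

56.0 °C

COP_HP = T_H/(T_H − T_C) rearranges to T_H = COP·T_C/(COP − 1).
With T_C = 293.15 K, T_H = 9.14 × 293.15/8.140 = 329.16 K.
Converting, 329.16 K = 56.01°C.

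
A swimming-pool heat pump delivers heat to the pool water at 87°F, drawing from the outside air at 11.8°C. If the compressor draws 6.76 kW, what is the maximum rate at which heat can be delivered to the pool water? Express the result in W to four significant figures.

In absolute terms T_C = 284.95 K and T_H = 303.71 K, so ΔT = 18.76 K.
COP_Carnot = T_H/ΔT = 303.71/18.76 = 16.19.
Q̇_max = COP_Carnot × Ẇ = 16.19 × 6.760 kW = 109.5 kW = 109500 W.

109500 W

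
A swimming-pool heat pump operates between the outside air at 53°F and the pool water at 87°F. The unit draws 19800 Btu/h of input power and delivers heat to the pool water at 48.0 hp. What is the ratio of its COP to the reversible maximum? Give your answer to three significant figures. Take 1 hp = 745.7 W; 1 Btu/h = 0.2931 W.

0.384

Converting, Q̇_H = 48.00 hp = 122100 Btu/h, so COP_actual = Q̇_H/Ẇ = 122100/19800 = 6.168.
In absolute terms T_C = 284.82 K and T_H = 303.71 K, so ΔT = 18.89 K.
COP_Carnot = T_H/ΔT = 303.71/18.89 = 16.08.
η_II = COP_actual/COP_Carnot = 6.168/16.08 = 0.3836.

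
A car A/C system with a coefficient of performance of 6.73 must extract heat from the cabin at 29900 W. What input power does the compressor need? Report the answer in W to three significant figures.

4440 W

Ẇ = Q̇_C/COP = 29900/6.73 = 4443 W.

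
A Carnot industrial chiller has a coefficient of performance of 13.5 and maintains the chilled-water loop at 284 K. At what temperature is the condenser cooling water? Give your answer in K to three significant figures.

COP_R = T_C/(T_H − T_C) gives T_H − T_C = T_C/COP.
With T_C = 284.00 K, T_H = 284.00 × (1 + 1/13.5) = 305.04 K.

305 K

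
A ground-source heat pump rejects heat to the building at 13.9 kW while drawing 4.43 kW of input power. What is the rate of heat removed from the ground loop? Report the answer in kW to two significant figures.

9.5 kW

For a cyclic device the first law requires Q̇_H = Q̇_C + Ẇ.
Q̇_C = Q̇_H − Ẇ = 9.470 kW.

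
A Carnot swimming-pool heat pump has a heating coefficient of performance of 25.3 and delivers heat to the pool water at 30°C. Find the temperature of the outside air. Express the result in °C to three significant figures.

COP_HP = T_H/(T_H − T_C) gives T_H − T_C = T_H/COP.
With T_H = 303.15 K, T_C = 303.15 × (1 − 1/25.3) = 291.17 K.
Converting, 291.17 K = 18.02°C.

18.0 °C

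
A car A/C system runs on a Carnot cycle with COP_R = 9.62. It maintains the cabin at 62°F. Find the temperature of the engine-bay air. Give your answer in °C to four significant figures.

46.79 °C

COP_R = T_C/(T_H − T_C) gives T_H − T_C = T_C/COP.
With T_C = 289.82 K, T_H = 289.82 × (1 + 1/9.62) = 319.94 K.
Converting, 319.94 K = 46.79°C.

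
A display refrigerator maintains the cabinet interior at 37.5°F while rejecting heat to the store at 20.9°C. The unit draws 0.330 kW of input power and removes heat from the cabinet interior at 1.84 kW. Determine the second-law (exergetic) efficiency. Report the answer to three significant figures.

0.360

COP_actual = Q̇_C/Ẇ = 1.840/0.3300 = 5.576.
In absolute terms T_C = 276.21 K and T_H = 294.05 K, so ΔT = 17.84 K.
COP_Carnot = T_C/ΔT = 276.21/17.84 = 15.48.
η_II = COP_actual/COP_Carnot = 5.576/15.48 = 0.3602.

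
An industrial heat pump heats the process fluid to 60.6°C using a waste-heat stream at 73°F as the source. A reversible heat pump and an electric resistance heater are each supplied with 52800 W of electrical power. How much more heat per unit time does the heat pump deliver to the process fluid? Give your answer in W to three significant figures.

In absolute terms T_C = 295.93 K and T_H = 333.75 K, so ΔT = 37.82 K.
COP_Carnot = T_H/ΔT = 333.75/37.82 = 8.824.
The heat pump delivers Q̇_H = COP × Ẇ = 465900 W; the resistance heater delivers Ẇ = 52800 W.
Extra = (COP − 1)·Ẇ = 413100 W.

413000 W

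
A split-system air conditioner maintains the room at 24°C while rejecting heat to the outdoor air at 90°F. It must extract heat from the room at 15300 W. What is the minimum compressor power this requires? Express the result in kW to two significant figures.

0.42 kW

In absolute terms T_C = 297.15 K and T_H = 305.37 K, so ΔT = 8.222 K.
COP_Carnot = T_C/ΔT = 297.15/8.222 = 36.14.
Ẇ_min = Q̇/COP_Carnot = 15300/36.14 = 423.4 W = 0.4234 kW.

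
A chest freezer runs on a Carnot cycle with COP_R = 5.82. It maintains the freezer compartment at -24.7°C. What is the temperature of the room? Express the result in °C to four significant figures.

17.99 °C

COP_R = T_C/(T_H − T_C) gives T_H − T_C = T_C/COP.
With T_C = 248.45 K, T_H = 248.45 × (1 + 1/5.82) = 291.14 K.
Converting, 291.14 K = 17.99°C.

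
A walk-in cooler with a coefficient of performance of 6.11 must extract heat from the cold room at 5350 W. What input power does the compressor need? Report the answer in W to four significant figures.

Ẇ = Q̇_C/COP = 5350/6.11 = 875.6 W.

875.6 W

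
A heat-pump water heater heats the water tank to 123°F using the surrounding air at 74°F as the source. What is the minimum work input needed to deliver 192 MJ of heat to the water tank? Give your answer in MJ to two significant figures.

In absolute terms T_C = 296.48 K and T_H = 323.71 K, so ΔT = 27.22 K.
The reversible limit is COP_HP = T_H/ΔT = 11.89, so W_min = Q_H/COP = Q_H·ΔT/T_H.
W_min = 192.0 × 27.22/323.71 = 16.15 MJ.

16 MJ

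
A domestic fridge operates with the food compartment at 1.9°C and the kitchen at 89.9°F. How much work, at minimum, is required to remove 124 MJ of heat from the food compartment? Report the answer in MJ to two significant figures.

In absolute terms T_C = 275.05 K and T_H = 305.32 K, so ΔT = 30.27 K.
The reversible limit is COP_R = T_C/ΔT = 9.088, so W_min = Q_C/COP = Q_C·ΔT/T_C.
W_min = 124.0 × 30.27/275.05 = 13.65 MJ.

14 MJ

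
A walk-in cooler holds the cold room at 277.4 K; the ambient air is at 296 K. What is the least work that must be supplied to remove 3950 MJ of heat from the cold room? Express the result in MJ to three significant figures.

265 MJ

The reservoir spacing is ΔT = 296 − 277.4 = 18.60 K.
The reversible limit is COP_R = T_C/ΔT = 14.91, so W_min = Q_C/COP = Q_C·ΔT/T_C.
W_min = 3950 × 18.60/277.40 = 264.9 MJ.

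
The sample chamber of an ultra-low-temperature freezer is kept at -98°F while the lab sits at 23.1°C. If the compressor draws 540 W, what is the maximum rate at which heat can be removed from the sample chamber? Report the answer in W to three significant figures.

1140 W

In absolute terms T_C = 200.93 K and T_H = 296.25 K, so ΔT = 95.32 K.
COP_Carnot = T_C/ΔT = 200.93/95.32 = 2.108.
Q̇_max = COP_Carnot × Ẇ = 2.108 × 540.0 W = 1138 W.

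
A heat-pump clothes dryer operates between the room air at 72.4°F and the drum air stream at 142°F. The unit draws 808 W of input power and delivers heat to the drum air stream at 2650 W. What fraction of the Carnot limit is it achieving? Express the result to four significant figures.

0.3794

COP_actual = Q̇_H/Ẇ = 2650/808.0 = 3.280.
In absolute terms T_C = 295.59 K and T_H = 334.26 K, so ΔT = 38.67 K.
COP_Carnot = T_H/ΔT = 334.26/38.67 = 8.645.
η_II = COP_actual/COP_Carnot = 3.280/8.645 = 0.3794.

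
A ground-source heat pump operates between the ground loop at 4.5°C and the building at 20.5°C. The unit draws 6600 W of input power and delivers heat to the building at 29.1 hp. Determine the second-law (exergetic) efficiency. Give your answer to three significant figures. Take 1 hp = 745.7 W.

0.179

Converting, Q̇_H = 29.10 hp = 21700 W, so COP_actual = Q̇_H/Ẇ = 21700/6600 = 3.288.
In absolute terms T_C = 277.65 K and T_H = 293.65 K, so ΔT = 16.00 K.
COP_Carnot = T_H/ΔT = 293.65/16.00 = 18.35.
η_II = COP_actual/COP_Carnot = 3.288/18.35 = 0.1791.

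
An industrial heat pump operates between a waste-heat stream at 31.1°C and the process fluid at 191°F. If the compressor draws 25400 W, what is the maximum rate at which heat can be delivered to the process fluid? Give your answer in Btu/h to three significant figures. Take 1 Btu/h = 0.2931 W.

547000 Btu/h

In absolute terms T_C = 304.25 K and T_H = 361.48 K, so ΔT = 57.23 K.
COP_Carnot = T_H/ΔT = 361.48/57.23 = 6.316.
Q̇_max = COP_Carnot × Ẇ = 6.316 × 25400 W = 160400 W = 547300 Btu/h.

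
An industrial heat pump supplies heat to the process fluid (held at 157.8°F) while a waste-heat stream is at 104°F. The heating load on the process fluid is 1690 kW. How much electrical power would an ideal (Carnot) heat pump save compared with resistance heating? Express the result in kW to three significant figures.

In absolute terms T_C = 313.15 K and T_H = 343.04 K, so ΔT = 29.89 K.
COP_Carnot = T_H/ΔT = 343.04/29.89 = 11.48.
Resistance heating needs Ẇ_res = Q̇_H = 1690 kW; the reversible heat pump needs only Ẇ_hp = Q̇_H/COP = 147.2 kW.
Saving = 1690 − 147.2 = 1543 kW.

1540 kW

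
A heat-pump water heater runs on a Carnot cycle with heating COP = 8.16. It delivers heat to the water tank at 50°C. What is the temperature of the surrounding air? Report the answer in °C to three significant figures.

10.4 °C

COP_HP = T_H/(T_H − T_C) gives T_H − T_C = T_H/COP.
With T_H = 323.15 K, T_C = 323.15 × (1 − 1/8.16) = 283.55 K.
Converting, 283.55 K = 10.40°C.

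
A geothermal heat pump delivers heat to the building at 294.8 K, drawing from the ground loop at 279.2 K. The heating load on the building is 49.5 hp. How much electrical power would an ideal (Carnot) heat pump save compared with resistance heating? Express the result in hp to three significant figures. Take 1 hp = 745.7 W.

46.9 hp

The reservoir spacing is ΔT = 294.8 − 279.2 = 15.60 K.
COP_Carnot = T_H/ΔT = 294.80/15.60 = 18.90.
Resistance heating needs Ẇ_res = Q̇_H = 49.50 hp; the reversible heat pump needs only Ẇ_hp = Q̇_H/COP = 2.619 hp.
Saving = 49.50 − 2.619 = 46.88 hp.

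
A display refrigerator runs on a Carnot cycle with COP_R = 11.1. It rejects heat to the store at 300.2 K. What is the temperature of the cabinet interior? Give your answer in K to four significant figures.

For a Carnot refrigerator COP_R = T_C/(T_H − T_C), so T_C = COP·T_H/(1 + COP).
With T_H = 300.20 K, T_C = 11.1 × 300.20/12.10 = 275.39 K.

275.4 K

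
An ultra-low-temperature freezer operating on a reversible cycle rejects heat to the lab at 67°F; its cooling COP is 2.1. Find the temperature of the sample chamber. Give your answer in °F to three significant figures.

-103 °F

For a Carnot refrigerator COP_R = T_C/(T_H − T_C), so T_C = COP·T_H/(1 + COP).
With T_H = 292.59 K, T_C = 2.1 × 292.59/3.100 = 198.21 K.
Converting, 198.21 K = -102.89°F.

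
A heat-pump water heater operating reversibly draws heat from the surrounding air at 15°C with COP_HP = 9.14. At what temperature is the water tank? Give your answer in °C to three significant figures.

COP_HP = T_H/(T_H − T_C) rearranges to T_H = COP·T_C/(COP − 1).
With T_C = 288.15 K, T_H = 9.14 × 288.15/8.140 = 323.55 K.
Converting, 323.55 K = 50.40°C.

50.4 °C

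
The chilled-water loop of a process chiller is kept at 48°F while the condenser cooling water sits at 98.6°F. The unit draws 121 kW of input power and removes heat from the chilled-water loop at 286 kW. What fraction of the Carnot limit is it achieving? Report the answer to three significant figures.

0.236

COP_actual = Q̇_C/Ẇ = 286.0/121.0 = 2.364.
In absolute terms T_C = 282.04 K and T_H = 310.15 K, so ΔT = 28.11 K.
COP_Carnot = T_C/ΔT = 282.04/28.11 = 10.03.
η_II = COP_actual/COP_Carnot = 2.364/10.03 = 0.2356.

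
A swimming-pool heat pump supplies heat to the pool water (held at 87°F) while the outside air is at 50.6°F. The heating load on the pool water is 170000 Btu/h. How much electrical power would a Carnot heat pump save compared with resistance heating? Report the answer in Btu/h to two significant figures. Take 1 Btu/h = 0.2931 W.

In absolute terms T_C = 283.48 K and T_H = 303.71 K, so ΔT = 20.22 K.
COP_Carnot = T_H/ΔT = 303.71/20.22 = 15.02.
Resistance heating needs Ẇ_res = Q̇_H = 170000 Btu/h; the reversible heat pump needs only Ẇ_hp = Q̇_H/COP = 11320 Btu/h.
Saving = 170000 − 11320 = 158700 Btu/h.

160000 Btu/h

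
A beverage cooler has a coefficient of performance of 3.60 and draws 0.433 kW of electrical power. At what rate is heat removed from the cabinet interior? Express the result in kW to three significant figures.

1.56 kW

Q̇_C = COP × Ẇ = 3.60 × 0.4330 = 1.559 kW.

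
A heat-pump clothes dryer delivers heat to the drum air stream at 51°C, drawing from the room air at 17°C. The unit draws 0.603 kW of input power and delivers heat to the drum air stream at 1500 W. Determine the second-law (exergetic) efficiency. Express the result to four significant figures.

Converting, Q̇_H = 1500 W = 1.500 kW, so COP_actual = Q̇_H/Ẇ = 1.500/0.6030 = 2.488.
In absolute terms T_C = 290.15 K and T_H = 324.15 K, so ΔT = 34.00 K.
COP_Carnot = T_H/ΔT = 324.15/34.00 = 9.534.
η_II = COP_actual/COP_Carnot = 2.488/9.534 = 0.2609.

0.2609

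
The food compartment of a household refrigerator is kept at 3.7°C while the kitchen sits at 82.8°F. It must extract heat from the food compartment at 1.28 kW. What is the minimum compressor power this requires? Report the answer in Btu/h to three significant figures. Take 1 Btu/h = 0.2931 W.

387 Btu/h

In absolute terms T_C = 276.85 K and T_H = 301.37 K, so ΔT = 24.52 K.
COP_Carnot = T_C/ΔT = 276.85/24.52 = 11.29.
Ẇ_min = Q̇/COP_Carnot = 1.280/11.29 = 0.1134 kW = 386.8 Btu/h.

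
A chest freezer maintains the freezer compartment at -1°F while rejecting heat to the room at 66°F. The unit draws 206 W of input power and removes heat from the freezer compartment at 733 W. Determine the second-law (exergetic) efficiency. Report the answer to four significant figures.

0.5198

COP_actual = Q̇_C/Ẇ = 733.0/206.0 = 3.558.
In absolute terms T_C = 254.82 K and T_H = 292.04 K, so ΔT = 37.22 K.
COP_Carnot = T_C/ΔT = 254.82/37.22 = 6.846.
η_II = COP_actual/COP_Carnot = 3.558/6.846 = 0.5198.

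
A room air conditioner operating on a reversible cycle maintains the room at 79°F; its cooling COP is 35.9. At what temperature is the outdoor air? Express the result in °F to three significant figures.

COP_R = T_C/(T_H − T_C) gives T_H − T_C = T_C/COP.
With T_C = 299.26 K, T_H = 299.26 × (1 + 1/35.9) = 307.60 K.
Converting, 307.60 K = 94.00°F.

94.0 °F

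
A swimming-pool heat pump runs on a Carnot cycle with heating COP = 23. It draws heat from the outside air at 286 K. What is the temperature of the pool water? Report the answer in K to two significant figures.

300 K

COP_HP = T_H/(T_H − T_C) rearranges to T_H = COP·T_C/(COP − 1).
With T_C = 286.00 K, T_H = 23 × 286.00/22.00 = 299.00 K.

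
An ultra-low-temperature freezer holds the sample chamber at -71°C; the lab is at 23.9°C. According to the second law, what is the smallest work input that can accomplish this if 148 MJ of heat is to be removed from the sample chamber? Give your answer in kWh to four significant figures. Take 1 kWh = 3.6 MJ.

In absolute terms T_C = 202.15 K and T_H = 297.05 K, so ΔT = 94.90 K.
The reversible limit is COP_R = T_C/ΔT = 2.130, so W_min = Q_C/COP = Q_C·ΔT/T_C.
W_min = 148.0 × 94.90/202.15 = 69.48 MJ = 19.30 kWh.

19.30 kWh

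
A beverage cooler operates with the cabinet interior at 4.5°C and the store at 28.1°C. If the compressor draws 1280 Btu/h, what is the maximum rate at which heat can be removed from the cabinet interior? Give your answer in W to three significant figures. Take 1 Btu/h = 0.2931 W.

4410 W

In absolute terms T_C = 277.65 K and T_H = 301.25 K, so ΔT = 23.60 K.
COP_Carnot = T_C/ΔT = 277.65/23.60 = 11.76.
Q̇_max = COP_Carnot × Ẇ = 11.76 × 1280 Btu/h = 15060 Btu/h = 4414 W.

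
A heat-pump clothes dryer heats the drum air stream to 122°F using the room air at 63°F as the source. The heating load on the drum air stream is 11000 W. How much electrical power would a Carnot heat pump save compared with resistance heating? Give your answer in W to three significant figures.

9880 W

In absolute terms T_C = 290.37 K and T_H = 323.15 K, so ΔT = 32.78 K.
COP_Carnot = T_H/ΔT = 323.15/32.78 = 9.859.
Resistance heating needs Ẇ_res = Q̇_H = 11000 W; the reversible heat pump needs only Ẇ_hp = Q̇_H/COP = 1116 W.
Saving = 11000 − 1116 = 9884 W.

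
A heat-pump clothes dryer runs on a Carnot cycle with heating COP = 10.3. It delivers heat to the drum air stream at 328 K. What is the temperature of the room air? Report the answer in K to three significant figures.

COP_HP = T_H/(T_H − T_C) gives T_H − T_C = T_H/COP.
With T_H = 328.00 K, T_C = 328.00 × (1 − 1/10.3) = 296.16 K.

296 K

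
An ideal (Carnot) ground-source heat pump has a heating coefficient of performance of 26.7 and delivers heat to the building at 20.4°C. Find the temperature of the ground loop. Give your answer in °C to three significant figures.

9.41 °C

COP_HP = T_H/(T_H − T_C) gives T_H − T_C = T_H/COP.
With T_H = 293.55 K, T_C = 293.55 × (1 − 1/26.7) = 282.56 K.
Converting, 282.56 K = 9.41°C.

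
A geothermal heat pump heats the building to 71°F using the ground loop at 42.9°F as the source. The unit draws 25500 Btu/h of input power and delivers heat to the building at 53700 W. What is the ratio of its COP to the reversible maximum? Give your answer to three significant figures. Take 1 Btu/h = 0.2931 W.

0.380

Converting, Q̇_H = 53700 W = 183200 Btu/h, so COP_actual = Q̇_H/Ẇ = 183200/25500 = 7.185.
In absolute terms T_C = 279.21 K and T_H = 294.82 K, so ΔT = 15.61 K.
COP_Carnot = T_H/ΔT = 294.82/15.61 = 18.89.
η_II = COP_actual/COP_Carnot = 7.185/18.89 = 0.3805.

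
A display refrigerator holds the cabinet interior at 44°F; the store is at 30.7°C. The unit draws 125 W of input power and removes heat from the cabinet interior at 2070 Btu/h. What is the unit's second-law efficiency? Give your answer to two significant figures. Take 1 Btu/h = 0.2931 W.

Converting, Q̇_C = 2070 Btu/h = 606.7 W, so COP_actual = Q̇_C/Ẇ = 606.7/125.0 = 4.854.
In absolute terms T_C = 279.82 K and T_H = 303.85 K, so ΔT = 24.03 K.
COP_Carnot = T_C/ΔT = 279.82/24.03 = 11.64.
η_II = COP_actual/COP_Carnot = 4.854/11.64 = 0.4169.

0.42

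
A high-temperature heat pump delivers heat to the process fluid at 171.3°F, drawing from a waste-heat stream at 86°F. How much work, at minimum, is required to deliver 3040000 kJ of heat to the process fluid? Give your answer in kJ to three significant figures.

411000 kJ

In absolute terms T_C = 303.15 K and T_H = 350.54 K, so ΔT = 47.39 K.
The reversible limit is COP_HP = T_H/ΔT = 7.397, so W_min = Q_H/COP = Q_H·ΔT/T_H.
W_min = 3040000 × 47.39/350.54 = 411000 kJ.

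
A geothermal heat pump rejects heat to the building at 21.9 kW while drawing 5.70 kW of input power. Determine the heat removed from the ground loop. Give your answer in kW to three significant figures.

16.2 kW

For a cyclic device the first law requires Q̇_H = Q̇_C + Ẇ.
Q̇_C = Q̇_H − Ẇ = 16.20 kW.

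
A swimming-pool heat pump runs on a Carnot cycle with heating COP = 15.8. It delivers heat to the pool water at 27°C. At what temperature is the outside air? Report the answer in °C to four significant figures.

8.003 °C

COP_HP = T_H/(T_H − T_C) gives T_H − T_C = T_H/COP.
With T_H = 300.15 K, T_C = 300.15 × (1 − 1/15.8) = 281.15 K.
Converting, 281.15 K = 8.00°C.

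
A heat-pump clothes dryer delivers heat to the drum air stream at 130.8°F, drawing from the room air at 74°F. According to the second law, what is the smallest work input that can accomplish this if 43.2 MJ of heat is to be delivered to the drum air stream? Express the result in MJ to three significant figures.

In absolute terms T_C = 296.48 K and T_H = 328.04 K, so ΔT = 31.56 K.
The reversible limit is COP_HP = T_H/ΔT = 10.40, so W_min = Q_H/COP = Q_H·ΔT/T_H.
W_min = 43.20 × 31.56/328.04 = 4.156 MJ.

4.16 MJ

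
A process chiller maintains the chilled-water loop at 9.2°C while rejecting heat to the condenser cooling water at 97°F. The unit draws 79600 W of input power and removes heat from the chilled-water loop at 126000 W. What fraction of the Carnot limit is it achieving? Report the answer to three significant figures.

COP_actual = Q̇_C/Ẇ = 126000/79600 = 1.583.
In absolute terms T_C = 282.35 K and T_H = 309.26 K, so ΔT = 26.91 K.
COP_Carnot = T_C/ΔT = 282.35/26.91 = 10.49.
η_II = COP_actual/COP_Carnot = 1.583/10.49 = 0.1509.

0.151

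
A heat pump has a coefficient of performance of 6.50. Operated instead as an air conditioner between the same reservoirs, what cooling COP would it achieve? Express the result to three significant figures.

5.50

Since Q_H = Q_C + W for any cycle, COP_R = Q_C/W = Q_H/W − 1.
COP_R = 6.50 − 1 = 5.50.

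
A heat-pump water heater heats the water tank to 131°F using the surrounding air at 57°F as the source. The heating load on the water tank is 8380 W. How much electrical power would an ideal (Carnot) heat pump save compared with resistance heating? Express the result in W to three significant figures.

In absolute terms T_C = 287.04 K and T_H = 328.15 K, so ΔT = 41.11 K.
COP_Carnot = T_H/ΔT = 328.15/41.11 = 7.982.
Resistance heating needs Ẇ_res = Q̇_H = 8380 W; the reversible heat pump needs only Ẇ_hp = Q̇_H/COP = 1050 W.
Saving = 8380 − 1050 = 7330 W.

7330 W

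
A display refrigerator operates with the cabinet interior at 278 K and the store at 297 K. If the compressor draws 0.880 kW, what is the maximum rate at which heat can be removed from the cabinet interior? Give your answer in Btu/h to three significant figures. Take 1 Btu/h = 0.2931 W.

The reservoir spacing is ΔT = 297 − 278 = 19.00 K.
COP_Carnot = T_C/ΔT = 278.00/19.00 = 14.63.
Q̇_max = COP_Carnot × Ẇ = 14.63 × 0.8800 kW = 12.88 kW = 43930 Btu/h.

43900 Btu/h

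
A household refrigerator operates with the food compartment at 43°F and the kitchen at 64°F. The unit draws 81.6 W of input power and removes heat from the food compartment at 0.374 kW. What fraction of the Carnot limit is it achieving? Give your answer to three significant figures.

Converting, Q̇_C = 0.3740 kW = 374.0 W, so COP_actual = Q̇_C/Ẇ = 374.0/81.60 = 4.583.
In absolute terms T_C = 279.26 K and T_H = 290.93 K, so ΔT = 11.67 K.
COP_Carnot = T_C/ΔT = 279.26/11.67 = 23.94.
η_II = COP_actual/COP_Carnot = 4.583/23.94 = 0.1915.

0.191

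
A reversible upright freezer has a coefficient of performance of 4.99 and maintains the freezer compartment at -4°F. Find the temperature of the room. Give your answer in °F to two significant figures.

COP_R = T_C/(T_H − T_C) gives T_H − T_C = T_C/COP.
With T_C = 253.15 K, T_H = 253.15 × (1 + 1/4.99) = 303.88 K.
Converting, 303.88 K = 87.32°F.

87 °F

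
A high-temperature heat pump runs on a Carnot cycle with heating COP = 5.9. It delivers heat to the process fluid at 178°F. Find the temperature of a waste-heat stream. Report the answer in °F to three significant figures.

69.9 °F

COP_HP = T_H/(T_H − T_C) gives T_H − T_C = T_H/COP.
With T_H = 354.26 K, T_C = 354.26 × (1 − 1/5.9) = 294.22 K.
Converting, 294.22 K = 69.92°F.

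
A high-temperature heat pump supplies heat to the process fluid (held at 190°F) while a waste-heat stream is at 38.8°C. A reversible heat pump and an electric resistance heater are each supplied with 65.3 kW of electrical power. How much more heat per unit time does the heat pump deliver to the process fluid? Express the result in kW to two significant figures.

In absolute terms T_C = 311.95 K and T_H = 360.93 K, so ΔT = 48.98 K.
COP_Carnot = T_H/ΔT = 360.93/48.98 = 7.369.
The heat pump delivers Q̇_H = COP × Ẇ = 481.2 kW; the resistance heater delivers Ẇ = 65.30 kW.
Extra = (COP − 1)·Ẇ = 415.9 kW.

420 kW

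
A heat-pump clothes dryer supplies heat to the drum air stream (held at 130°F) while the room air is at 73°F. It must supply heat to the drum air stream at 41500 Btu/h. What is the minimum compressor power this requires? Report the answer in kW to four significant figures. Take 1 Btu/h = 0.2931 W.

In absolute terms T_C = 295.93 K and T_H = 327.59 K, so ΔT = 31.67 K.
COP_Carnot = T_H/ΔT = 327.59/31.67 = 10.35.
Ẇ_min = Q̇/COP_Carnot = 41500/10.35 = 4012 Btu/h = 1.176 kW.

1.176 kW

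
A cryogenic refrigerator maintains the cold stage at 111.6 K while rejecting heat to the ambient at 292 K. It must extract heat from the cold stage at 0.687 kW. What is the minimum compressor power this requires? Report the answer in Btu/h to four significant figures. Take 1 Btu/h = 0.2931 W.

3789 Btu/h

The reservoir spacing is ΔT = 292 − 111.6 = 180.4 K.
COP_Carnot = T_C/ΔT = 111.60/180.4 = 0.6186.
Ẇ_min = Q̇/COP_Carnot = 0.6870/0.6186 = 1.111 kW = 3789 Btu/h.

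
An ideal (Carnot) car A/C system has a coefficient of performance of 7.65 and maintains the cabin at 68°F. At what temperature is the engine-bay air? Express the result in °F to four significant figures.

COP_R = T_C/(T_H − T_C) gives T_H − T_C = T_C/COP.
With T_C = 293.15 K, T_H = 293.15 × (1 + 1/7.65) = 331.47 K.
Converting, 331.47 K = 136.98°F.

137.0 °F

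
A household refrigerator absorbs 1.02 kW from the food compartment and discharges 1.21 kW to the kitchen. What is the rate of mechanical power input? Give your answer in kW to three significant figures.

For a cyclic device the first law requires Q̇_H = Q̇_C + Ẇ.
Ẇ = Q̇_H − Q̇_C = 0.1900 kW.

0.190 kW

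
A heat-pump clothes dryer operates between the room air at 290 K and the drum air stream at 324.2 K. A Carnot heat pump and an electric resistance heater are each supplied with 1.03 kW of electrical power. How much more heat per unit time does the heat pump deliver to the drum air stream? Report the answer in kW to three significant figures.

The reservoir spacing is ΔT = 324.2 − 290 = 34.20 K.
COP_Carnot = T_H/ΔT = 324.20/34.20 = 9.480.
The heat pump delivers Q̇_H = COP × Ẇ = 9.764 kW; the resistance heater delivers Ẇ = 1.030 kW.
Extra = (COP − 1)·Ẇ = 8.734 kW.

8.73 kW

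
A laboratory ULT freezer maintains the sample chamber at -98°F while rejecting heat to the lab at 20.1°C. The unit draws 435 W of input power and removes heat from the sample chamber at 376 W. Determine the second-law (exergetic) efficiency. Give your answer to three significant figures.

COP_actual = Q̇_C/Ẇ = 376.0/435.0 = 0.8644.
In absolute terms T_C = 200.93 K and T_H = 293.25 K, so ΔT = 92.32 K.
COP_Carnot = T_C/ΔT = 200.93/92.32 = 2.176.
η_II = COP_actual/COP_Carnot = 0.8644/2.176 = 0.3972.

0.397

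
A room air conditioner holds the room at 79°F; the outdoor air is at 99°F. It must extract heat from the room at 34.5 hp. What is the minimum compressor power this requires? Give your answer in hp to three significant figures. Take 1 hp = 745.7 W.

1.28 hp

In absolute terms T_C = 299.26 K and T_H = 310.37 K, so ΔT = 11.11 K.
COP_Carnot = T_C/ΔT = 299.26/11.11 = 26.93.
Ẇ_min = Q̇/COP_Carnot = 34.50/26.93 = 1.281 hp.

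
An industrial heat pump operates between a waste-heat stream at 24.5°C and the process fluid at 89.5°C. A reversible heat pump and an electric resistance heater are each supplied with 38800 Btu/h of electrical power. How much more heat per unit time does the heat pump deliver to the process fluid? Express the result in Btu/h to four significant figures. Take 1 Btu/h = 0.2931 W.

177700 Btu/h

In absolute terms T_C = 297.65 K and T_H = 362.65 K, so ΔT = 65.00 K.
COP_Carnot = T_H/ΔT = 362.65/65.00 = 5.579.
The heat pump delivers Q̇_H = COP × Ẇ = 216500 Btu/h; the resistance heater delivers Ẇ = 38800 Btu/h.
Extra = (COP − 1)·Ẇ = 177700 Btu/h.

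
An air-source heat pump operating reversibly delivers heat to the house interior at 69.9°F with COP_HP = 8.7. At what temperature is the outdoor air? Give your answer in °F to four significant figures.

9.030 °F

COP_HP = T_H/(T_H − T_C) gives T_H − T_C = T_H/COP.
With T_H = 294.21 K, T_C = 294.21 × (1 − 1/8.7) = 260.39 K.
Converting, 260.39 K = 9.03°F.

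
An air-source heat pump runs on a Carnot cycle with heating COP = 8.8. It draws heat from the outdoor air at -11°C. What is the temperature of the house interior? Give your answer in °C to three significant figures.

COP_HP = T_H/(T_H − T_C) rearranges to T_H = COP·T_C/(COP − 1).
With T_C = 262.15 K, T_H = 8.8 × 262.15/7.800 = 295.76 K.
Converting, 295.76 K = 22.61°C.

22.6 °C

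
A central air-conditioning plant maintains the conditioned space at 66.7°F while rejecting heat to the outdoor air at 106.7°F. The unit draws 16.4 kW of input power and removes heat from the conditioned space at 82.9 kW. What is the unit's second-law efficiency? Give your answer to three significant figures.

0.384

COP_actual = Q̇_C/Ẇ = 82.90/16.40 = 5.055.
In absolute terms T_C = 292.43 K and T_H = 314.65 K, so ΔT = 22.22 K.
COP_Carnot = T_C/ΔT = 292.43/22.22 = 13.16.
η_II = COP_actual/COP_Carnot = 5.055/13.16 = 0.3841.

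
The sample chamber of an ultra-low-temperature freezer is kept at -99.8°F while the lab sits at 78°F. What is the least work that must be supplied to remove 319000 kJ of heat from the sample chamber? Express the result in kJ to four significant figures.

In absolute terms T_C = 199.93 K and T_H = 298.71 K, so ΔT = 98.78 K.
The reversible limit is COP_R = T_C/ΔT = 2.024, so W_min = Q_C/COP = Q_C·ΔT/T_C.
W_min = 319000 × 98.78/199.93 = 157600 kJ.

157600 kJ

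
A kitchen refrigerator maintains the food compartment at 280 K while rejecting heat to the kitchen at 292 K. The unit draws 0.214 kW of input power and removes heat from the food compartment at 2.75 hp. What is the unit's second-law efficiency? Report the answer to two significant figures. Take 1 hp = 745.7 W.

0.41

Converting, Q̇_C = 2.750 hp = 2.051 kW, so COP_actual = Q̇_C/Ẇ = 2.051/0.2140 = 9.583.
The reservoir spacing is ΔT = 292 − 280 = 12.00 K.
COP_Carnot = T_C/ΔT = 280.00/12.00 = 23.33.
η_II = COP_actual/COP_Carnot = 9.583/23.33 = 0.4107.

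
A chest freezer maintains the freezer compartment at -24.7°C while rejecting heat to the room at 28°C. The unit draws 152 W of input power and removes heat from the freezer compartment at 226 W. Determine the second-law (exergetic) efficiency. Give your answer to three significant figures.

COP_actual = Q̇_C/Ẇ = 226.0/152.0 = 1.487.
In absolute terms T_C = 248.45 K and T_H = 301.15 K, so ΔT = 52.70 K.
COP_Carnot = T_C/ΔT = 248.45/52.70 = 4.714.
η_II = COP_actual/COP_Carnot = 1.487/4.714 = 0.3154.

0.315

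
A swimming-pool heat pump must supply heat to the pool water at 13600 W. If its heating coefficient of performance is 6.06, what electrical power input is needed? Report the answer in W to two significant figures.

2200 W

Ẇ = Q̇_H/COP_HP = 13600/6.06 = 2244 W.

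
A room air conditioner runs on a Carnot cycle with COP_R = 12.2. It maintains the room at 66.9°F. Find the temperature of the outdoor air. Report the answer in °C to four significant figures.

43.37 °C

COP_R = T_C/(T_H − T_C) gives T_H − T_C = T_C/COP.
With T_C = 292.54 K, T_H = 292.54 × (1 + 1/12.2) = 316.52 K.
Converting, 316.52 K = 43.37°C.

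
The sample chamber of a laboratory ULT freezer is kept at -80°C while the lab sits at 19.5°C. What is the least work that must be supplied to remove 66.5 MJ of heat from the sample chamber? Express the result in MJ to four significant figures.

In absolute terms T_C = 193.15 K and T_H = 292.65 K, so ΔT = 99.50 K.
The reversible limit is COP_R = T_C/ΔT = 1.941, so W_min = Q_C/COP = Q_C·ΔT/T_C.
W_min = 66.50 × 99.50/193.15 = 34.26 MJ.

34.26 MJ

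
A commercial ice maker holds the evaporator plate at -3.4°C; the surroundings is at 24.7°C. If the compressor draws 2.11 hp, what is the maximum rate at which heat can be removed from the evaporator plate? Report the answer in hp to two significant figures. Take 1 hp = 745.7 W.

20 hp

In absolute terms T_C = 269.75 K and T_H = 297.85 K, so ΔT = 28.10 K.
COP_Carnot = T_C/ΔT = 269.75/28.10 = 9.600.
Q̇_max = COP_Carnot × Ẇ = 9.600 × 2.110 hp = 20.26 hp.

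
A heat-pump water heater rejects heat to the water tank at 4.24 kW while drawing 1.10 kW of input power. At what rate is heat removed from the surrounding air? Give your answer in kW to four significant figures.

3.140 kW

For a cyclic device the first law requires Q̇_H = Q̇_C + Ẇ.
Q̇_C = Q̇_H − Ẇ = 3.140 kW.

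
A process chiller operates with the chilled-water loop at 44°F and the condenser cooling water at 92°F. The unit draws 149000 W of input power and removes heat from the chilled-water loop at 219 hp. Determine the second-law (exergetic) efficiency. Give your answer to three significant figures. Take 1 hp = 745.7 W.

0.104

Converting, Q̇_C = 219.0 hp = 163300 W, so COP_actual = Q̇_C/Ẇ = 163300/149000 = 1.096.
In absolute terms T_C = 279.82 K and T_H = 306.48 K, so ΔT = 26.67 K.
COP_Carnot = T_C/ΔT = 279.82/26.67 = 10.49.
η_II = COP_actual/COP_Carnot = 1.096/10.49 = 0.1045.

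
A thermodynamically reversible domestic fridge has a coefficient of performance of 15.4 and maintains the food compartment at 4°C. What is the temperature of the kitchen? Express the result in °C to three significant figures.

22.0 °C

COP_R = T_C/(T_H − T_C) gives T_H − T_C = T_C/COP.
With T_C = 277.15 K, T_H = 277.15 × (1 + 1/15.4) = 295.15 K.
Converting, 295.15 K = 22.00°C.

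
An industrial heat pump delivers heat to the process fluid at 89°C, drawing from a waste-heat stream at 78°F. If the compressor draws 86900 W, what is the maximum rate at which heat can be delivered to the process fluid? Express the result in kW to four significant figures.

In absolute terms T_C = 298.71 K and T_H = 362.15 K, so ΔT = 63.44 K.
COP_Carnot = T_H/ΔT = 362.15/63.44 = 5.708.
Q̇_max = COP_Carnot × Ẇ = 5.708 × 86900 W = 496000 W = 496.0 kW.

496.0 kW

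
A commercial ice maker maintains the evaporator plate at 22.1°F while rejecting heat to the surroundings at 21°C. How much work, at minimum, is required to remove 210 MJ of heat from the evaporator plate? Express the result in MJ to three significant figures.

20.8 MJ

In absolute terms T_C = 267.65 K and T_H = 294.15 K, so ΔT = 26.50 K.
The reversible limit is COP_R = T_C/ΔT = 10.10, so W_min = Q_C/COP = Q_C·ΔT/T_C.
W_min = 210.0 × 26.50/267.65 = 20.79 MJ.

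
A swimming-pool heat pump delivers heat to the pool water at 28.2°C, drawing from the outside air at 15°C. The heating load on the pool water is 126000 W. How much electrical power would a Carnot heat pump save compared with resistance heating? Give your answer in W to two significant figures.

120000 W

In absolute terms T_C = 288.15 K and T_H = 301.35 K, so ΔT = 13.20 K.
COP_Carnot = T_H/ΔT = 301.35/13.20 = 22.83.
Resistance heating needs Ẇ_res = Q̇_H = 126000 W; the reversible heat pump needs only Ẇ_hp = Q̇_H/COP = 5519 W.
Saving = 126000 − 5519 = 120500 W.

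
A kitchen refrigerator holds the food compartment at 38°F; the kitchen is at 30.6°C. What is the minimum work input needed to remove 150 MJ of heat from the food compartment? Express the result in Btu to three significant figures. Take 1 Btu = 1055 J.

14000 Btu

In absolute terms T_C = 276.48 K and T_H = 303.75 K, so ΔT = 27.27 K.
The reversible limit is COP_R = T_C/ΔT = 10.14, so W_min = Q_C/COP = Q_C·ΔT/T_C.
W_min = 150.0 × 27.27/276.48 = 14.79 MJ = 14020 Btu.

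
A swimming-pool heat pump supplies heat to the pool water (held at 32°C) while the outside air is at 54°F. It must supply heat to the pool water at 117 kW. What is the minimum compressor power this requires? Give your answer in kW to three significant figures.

7.58 kW

In absolute terms T_C = 285.37 K and T_H = 305.15 K, so ΔT = 19.78 K.
COP_Carnot = T_H/ΔT = 305.15/19.78 = 15.43.
Ẇ_min = Q̇/COP_Carnot = 117.0/15.43 = 7.583 kW.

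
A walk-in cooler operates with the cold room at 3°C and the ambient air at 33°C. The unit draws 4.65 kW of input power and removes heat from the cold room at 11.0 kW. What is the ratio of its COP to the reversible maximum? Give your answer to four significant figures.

COP_actual = Q̇_C/Ẇ = 11.00/4.650 = 2.366.
In absolute terms T_C = 276.15 K and T_H = 306.15 K, so ΔT = 30.00 K.
COP_Carnot = T_C/ΔT = 276.15/30.00 = 9.205.
η_II = COP_actual/COP_Carnot = 2.366/9.205 = 0.2570.

0.2570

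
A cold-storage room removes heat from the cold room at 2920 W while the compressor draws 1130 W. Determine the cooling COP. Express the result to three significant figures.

The first law gives Q̇_H = Q̇_C + Ẇ, so the three rates are Q̇_C = 2920, Q̇_H = 4050, Ẇ = 1130 W.
COP_R = Q̇_C/Ẇ = 2920/1130 = 2.584.

2.58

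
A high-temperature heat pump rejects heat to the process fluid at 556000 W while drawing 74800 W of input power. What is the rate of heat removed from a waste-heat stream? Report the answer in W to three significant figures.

481000 W

For a cyclic device the first law requires Q̇_H = Q̇_C + Ẇ.
Q̇_C = Q̇_H − Ẇ = 481200 W.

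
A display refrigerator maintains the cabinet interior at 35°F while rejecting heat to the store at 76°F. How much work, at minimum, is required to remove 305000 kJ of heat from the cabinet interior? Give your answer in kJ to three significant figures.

In absolute terms T_C = 274.82 K and T_H = 297.59 K, so ΔT = 22.78 K.
The reversible limit is COP_R = T_C/ΔT = 12.07, so W_min = Q_C/COP = Q_C·ΔT/T_C.
W_min = 305000 × 22.78/274.82 = 25280 kJ.

25300 kJ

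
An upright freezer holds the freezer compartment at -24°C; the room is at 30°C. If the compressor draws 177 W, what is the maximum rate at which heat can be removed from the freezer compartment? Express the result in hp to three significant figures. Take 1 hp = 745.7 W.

In absolute terms T_C = 249.15 K and T_H = 303.15 K, so ΔT = 54.00 K.
COP_Carnot = T_C/ΔT = 249.15/54.00 = 4.614.
Q̇_max = COP_Carnot × Ẇ = 4.614 × 177.0 W = 816.7 W = 1.095 hp.

1.10 hp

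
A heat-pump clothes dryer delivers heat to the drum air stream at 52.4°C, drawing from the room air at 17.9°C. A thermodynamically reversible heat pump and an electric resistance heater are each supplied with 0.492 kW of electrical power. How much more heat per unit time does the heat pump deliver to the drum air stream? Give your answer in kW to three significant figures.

In absolute terms T_C = 291.05 K and T_H = 325.55 K, so ΔT = 34.50 K.
COP_Carnot = T_H/ΔT = 325.55/34.50 = 9.436.
The heat pump delivers Q̇_H = COP × Ẇ = 4.643 kW; the resistance heater delivers Ẇ = 0.4920 kW.
Extra = (COP − 1)·Ẇ = 4.151 kW.

4.15 kW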